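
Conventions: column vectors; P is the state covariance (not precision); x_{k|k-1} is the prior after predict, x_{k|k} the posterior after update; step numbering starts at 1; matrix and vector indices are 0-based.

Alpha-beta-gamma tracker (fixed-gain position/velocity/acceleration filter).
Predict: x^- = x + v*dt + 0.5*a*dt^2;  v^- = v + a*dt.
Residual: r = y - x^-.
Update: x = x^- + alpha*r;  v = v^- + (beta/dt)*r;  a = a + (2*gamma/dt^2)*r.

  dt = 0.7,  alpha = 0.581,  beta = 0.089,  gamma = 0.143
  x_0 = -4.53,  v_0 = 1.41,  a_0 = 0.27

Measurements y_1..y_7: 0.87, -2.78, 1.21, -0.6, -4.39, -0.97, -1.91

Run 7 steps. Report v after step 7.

v_post = -7.6934

step 1: x_pred=-3.4769  r=4.3468  x^+=-0.9513  v^+=2.1517  a^+=2.8071
step 2: x_pred=1.2426  r=-4.0226  x^+=-1.0945  v^+=3.6052  a^+=0.4593
step 3: x_pred=1.5416  r=-0.3316  x^+=1.3490  v^+=3.8845  a^+=0.2657
step 4: x_pred=4.1332  r=-4.7332  x^+=1.3832  v^+=3.4687  a^+=-2.4970
step 5: x_pred=3.1996  r=-7.5896  x^+=-1.2100  v^+=0.7559  a^+=-6.9268
step 6: x_pred=-2.3779  r=1.4079  x^+=-1.5599  v^+=-3.9139  a^+=-6.1050
step 7: x_pred=-5.7954  r=3.8854  x^+=-3.5380  v^+=-7.6934  a^+=-3.8373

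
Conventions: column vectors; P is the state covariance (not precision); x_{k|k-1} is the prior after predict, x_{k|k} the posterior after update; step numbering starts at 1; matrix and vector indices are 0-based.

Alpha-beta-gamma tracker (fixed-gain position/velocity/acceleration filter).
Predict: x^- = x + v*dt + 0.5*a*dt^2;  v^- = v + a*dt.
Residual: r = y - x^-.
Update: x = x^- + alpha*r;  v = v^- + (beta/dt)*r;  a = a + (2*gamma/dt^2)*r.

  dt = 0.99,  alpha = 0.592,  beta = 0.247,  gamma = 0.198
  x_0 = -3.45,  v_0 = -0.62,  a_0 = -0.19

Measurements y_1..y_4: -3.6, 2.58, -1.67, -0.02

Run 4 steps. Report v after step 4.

step 1: x_pred=-4.1569  r=0.5569  x^+=-3.8272  v^+=-0.6692  a^+=0.0350
step 2: x_pred=-4.4725  r=7.0525  x^+=-0.2974  v^+=1.1251  a^+=2.8845
step 3: x_pred=2.2300  r=-3.9000  x^+=-0.0788  v^+=3.0077  a^+=1.3088
step 4: x_pred=3.5402  r=-3.5602  x^+=1.4326  v^+=3.4152  a^+=-0.1297

v_post = 3.4152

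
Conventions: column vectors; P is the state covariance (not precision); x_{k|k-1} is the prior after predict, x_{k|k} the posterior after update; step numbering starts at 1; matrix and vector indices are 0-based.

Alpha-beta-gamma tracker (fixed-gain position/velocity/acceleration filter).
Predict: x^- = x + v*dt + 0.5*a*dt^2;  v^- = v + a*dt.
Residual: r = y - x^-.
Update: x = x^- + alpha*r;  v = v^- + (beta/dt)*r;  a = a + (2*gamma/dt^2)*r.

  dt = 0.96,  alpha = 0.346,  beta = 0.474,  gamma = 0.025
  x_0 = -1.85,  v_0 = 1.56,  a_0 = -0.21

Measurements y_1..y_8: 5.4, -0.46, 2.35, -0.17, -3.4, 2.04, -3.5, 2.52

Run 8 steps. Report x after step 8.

step 1: x_pred=-0.4492  r=5.8492  x^+=1.5746  v^+=4.2464  a^+=0.1073
step 2: x_pred=5.7007  r=-6.1607  x^+=3.5691  v^+=1.3076  a^+=-0.2269
step 3: x_pred=4.7199  r=-2.3699  x^+=3.8999  v^+=-0.0803  a^+=-0.3555
step 4: x_pred=3.6590  r=-3.8290  x^+=2.3342  v^+=-2.3121  a^+=-0.5632
step 5: x_pred=-0.1450  r=-3.2550  x^+=-1.2712  v^+=-4.4600  a^+=-0.7398
step 6: x_pred=-5.8937  r=7.9337  x^+=-3.1486  v^+=-1.2529  a^+=-0.3094
step 7: x_pred=-4.4940  r=0.9940  x^+=-4.1501  v^+=-1.0591  a^+=-0.2554
step 8: x_pred=-5.2845  r=7.8045  x^+=-2.5842  v^+=2.5491  a^+=0.1680

x_post = -2.5842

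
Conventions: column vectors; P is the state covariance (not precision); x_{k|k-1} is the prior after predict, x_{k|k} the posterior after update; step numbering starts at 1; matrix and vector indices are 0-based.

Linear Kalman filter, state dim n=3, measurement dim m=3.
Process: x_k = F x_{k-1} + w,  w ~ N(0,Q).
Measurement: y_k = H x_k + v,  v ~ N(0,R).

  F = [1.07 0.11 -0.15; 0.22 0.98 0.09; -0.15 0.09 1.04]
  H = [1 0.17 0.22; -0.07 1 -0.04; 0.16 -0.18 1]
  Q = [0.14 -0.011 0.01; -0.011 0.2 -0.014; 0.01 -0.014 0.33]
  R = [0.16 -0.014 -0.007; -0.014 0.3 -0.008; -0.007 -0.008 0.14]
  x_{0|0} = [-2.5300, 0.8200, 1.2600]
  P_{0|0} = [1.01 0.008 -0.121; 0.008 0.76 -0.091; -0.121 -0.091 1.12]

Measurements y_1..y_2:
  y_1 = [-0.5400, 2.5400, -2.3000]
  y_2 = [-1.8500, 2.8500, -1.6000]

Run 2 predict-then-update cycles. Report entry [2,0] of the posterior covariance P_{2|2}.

step 1: x^-=[-2.8059, 0.3604, 1.7637]  P^-=[1.3745 0.3070 -0.4652; 0.3070 0.9705 0.0040; -0.4652 0.0040 1.5908]  S=[1.5395 0.3707 0.0052; 0.3707 1.2338 -0.1692; 0.0052 -0.1692 1.6294]  K=[0.8869 -0.1078 -0.1985; 0.1314 0.7296 0.0007; -0.1116 0.1412 0.9452]  nu=[1.8166, 2.0537, -3.5499]  x^+=[-0.7116, 2.0951, -1.5044]  P^+=[0.1651 -0.0342 -0.0657; -0.0342 0.2161 0.0377; -0.0657 0.0377 0.1493]
step 2: x^-=[-0.3053, 1.7612, -1.2693]  P^-=[0.3468 0.0031 -0.1112; 0.0031 0.4061 0.0426; -0.1112 0.0426 0.5254]  S=[0.4992 0.0444 0.0416; 0.0444 0.7042 -0.0541; 0.0416 -0.0541 0.6364]  K=[0.6650 -0.0764 -0.1384; 0.1134 0.5663 -0.0065; -0.0527 0.1063 0.7981]  nu=[-1.5649, 1.0166, 0.0351]  x^+=[-1.4284, 2.1593, -1.0507]  P^+=[0.1230 -0.0244 -0.0475; -0.0244 0.1678 0.0279; -0.0475 0.0279 0.1239]

P_post[2,0] = -0.0475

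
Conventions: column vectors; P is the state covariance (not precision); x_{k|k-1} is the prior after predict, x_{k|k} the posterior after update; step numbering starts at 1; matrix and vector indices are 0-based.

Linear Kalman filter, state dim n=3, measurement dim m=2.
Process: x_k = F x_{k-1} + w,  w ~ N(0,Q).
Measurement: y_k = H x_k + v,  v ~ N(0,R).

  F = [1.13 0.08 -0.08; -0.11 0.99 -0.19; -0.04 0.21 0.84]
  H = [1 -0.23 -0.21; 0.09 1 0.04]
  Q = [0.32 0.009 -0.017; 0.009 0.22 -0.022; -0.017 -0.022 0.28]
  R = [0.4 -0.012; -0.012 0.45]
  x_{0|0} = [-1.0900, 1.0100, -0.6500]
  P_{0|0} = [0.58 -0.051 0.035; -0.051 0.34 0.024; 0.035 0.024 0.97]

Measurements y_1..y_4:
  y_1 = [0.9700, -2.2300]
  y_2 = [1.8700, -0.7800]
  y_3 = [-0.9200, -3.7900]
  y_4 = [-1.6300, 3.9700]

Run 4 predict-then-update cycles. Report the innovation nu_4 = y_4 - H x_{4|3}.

step 1: x^-=[-1.0989, 1.2433, -0.2903]  P^-=[1.0531 -0.0875 -0.0801; -0.0875 0.5988 -0.0843; -0.0801 -0.0843 0.9873]  S=[1.5941 -0.1321; -0.1321 1.0358]  K=[0.6915 0.0921; -0.0841 0.5565; -0.1741 -0.0725]  nu=[2.2939, -3.3628]  x^+=[0.1774, -0.8209, -0.4461]  P^+=[0.2990 0.0019 0.1100; 0.0019 0.2544 -0.0779; 0.1100 -0.0779 0.9369]
step 2: x^-=[0.1705, -0.7475, -0.5542]  P^-=[0.6909 -0.0070 0.0121; -0.0070 0.5403 -0.1884; 0.0121 -0.1884 0.9178]  S=[1.1399 -0.0471; -0.0471 0.9811]  K=[0.6088 0.0859; -0.0582 0.5396; -0.1270 -0.1596]  nu=[1.4112, -0.0257]  x^+=[1.0275, -0.8434, -0.7294]  P^+=[0.2660 0.0031 0.1086; 0.0031 0.2478 -0.1151; 0.1086 -0.1151 0.8764]
step 3: x^-=[1.1519, -0.8094, -0.8309]  P^-=[0.6493 0.0008 0.0146; 0.0008 0.5449 -0.2097; 0.0146 -0.2097 0.8617]  S=[1.0893 -0.0391; -0.0391 0.9851]  K=[0.5961 0.0844; -0.0544 0.5426; -0.1149 -0.1812]  nu=[-2.4326, -3.0510]  x^+=[-0.5555, -2.3325, 0.0013]  P^+=[0.2592 0.0035 0.0997; 0.0035 0.2494 -0.1218; 0.0997 -0.1218 0.8167]
step 4: x^-=[-0.8144, -2.2484, -0.4665]  P^-=[0.6419 0.0038 0.0102; 0.0038 0.5463 -0.2044; 0.0102 -0.2044 0.8179]  S=[1.0811 -0.0380; -0.0380 0.9872]  K=[0.5940 0.0856; -0.0539 0.5433; -0.1121 -0.1773]  nu=[-1.4307, 6.3103]  x^+=[-1.1237, 1.2574, -1.4251]  P^+=[0.2571 0.0046 0.0929; 0.0046 0.2495 -0.1178; 0.0929 -0.1178 0.7748]

innov = [-1.4307, 6.3103]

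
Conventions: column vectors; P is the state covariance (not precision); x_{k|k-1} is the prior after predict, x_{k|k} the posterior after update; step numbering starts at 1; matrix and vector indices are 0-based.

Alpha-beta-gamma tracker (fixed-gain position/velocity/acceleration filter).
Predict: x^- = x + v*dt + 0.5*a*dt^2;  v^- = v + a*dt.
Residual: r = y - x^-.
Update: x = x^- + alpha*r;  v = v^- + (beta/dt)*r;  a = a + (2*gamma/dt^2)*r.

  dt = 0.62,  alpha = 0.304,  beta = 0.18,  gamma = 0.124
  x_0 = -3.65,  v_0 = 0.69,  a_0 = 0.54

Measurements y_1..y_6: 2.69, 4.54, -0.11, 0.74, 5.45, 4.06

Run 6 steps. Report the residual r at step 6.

resid = -4.6919

step 1: x_pred=-3.1184  r=5.8084  x^+=-1.3527  v^+=2.7111  a^+=4.2874
step 2: x_pred=1.1523  r=3.3877  x^+=2.1821  v^+=6.3528  a^+=6.4730
step 3: x_pred=7.3650  r=-7.4750  x^+=5.0926  v^+=8.1959  a^+=1.6504
step 4: x_pred=10.4913  r=-9.7513  x^+=7.5269  v^+=6.3882  a^+=-4.6407
step 5: x_pred=10.5956  r=-5.1456  x^+=9.0313  v^+=2.0170  a^+=-7.9605
step 6: x_pred=8.7519  r=-4.6919  x^+=7.3256  v^+=-4.2806  a^+=-10.9875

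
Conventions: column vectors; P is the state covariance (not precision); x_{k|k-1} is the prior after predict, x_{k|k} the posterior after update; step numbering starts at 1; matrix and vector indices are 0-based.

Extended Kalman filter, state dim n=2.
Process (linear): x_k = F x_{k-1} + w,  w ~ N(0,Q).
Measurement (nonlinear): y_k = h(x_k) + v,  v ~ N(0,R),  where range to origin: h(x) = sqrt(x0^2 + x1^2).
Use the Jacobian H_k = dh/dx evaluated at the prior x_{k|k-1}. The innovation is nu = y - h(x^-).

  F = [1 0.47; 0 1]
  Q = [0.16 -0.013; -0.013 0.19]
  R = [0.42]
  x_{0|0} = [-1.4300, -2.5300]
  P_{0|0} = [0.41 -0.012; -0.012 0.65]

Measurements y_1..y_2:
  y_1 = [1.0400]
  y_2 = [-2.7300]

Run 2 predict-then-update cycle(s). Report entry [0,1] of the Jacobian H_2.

H_jac[0,1] = -0.5113

step 1: x^-=[-2.6191, -2.5300]  P^-=[0.7023 0.2805; 0.2805 0.8400]  H_jac=[-0.7192 -0.6948]  S=[1.4691]  K=[-0.4765; -0.5346]  nu=[-2.6015]  x^+=[-1.3795, -1.1393]  P^+=[0.3688 -0.0937; -0.0937 0.4202]
step 2: x^-=[-1.9150, -1.1393]  P^-=[0.5335 0.0908; 0.0908 0.6102]  H_jac=[-0.8594 -0.5113]  S=[1.0533]  K=[-0.4793; -0.3702]  nu=[-4.9583]  x^+=[0.4617, 0.6965]  P^+=[0.2915 -0.0962; -0.0962 0.4658]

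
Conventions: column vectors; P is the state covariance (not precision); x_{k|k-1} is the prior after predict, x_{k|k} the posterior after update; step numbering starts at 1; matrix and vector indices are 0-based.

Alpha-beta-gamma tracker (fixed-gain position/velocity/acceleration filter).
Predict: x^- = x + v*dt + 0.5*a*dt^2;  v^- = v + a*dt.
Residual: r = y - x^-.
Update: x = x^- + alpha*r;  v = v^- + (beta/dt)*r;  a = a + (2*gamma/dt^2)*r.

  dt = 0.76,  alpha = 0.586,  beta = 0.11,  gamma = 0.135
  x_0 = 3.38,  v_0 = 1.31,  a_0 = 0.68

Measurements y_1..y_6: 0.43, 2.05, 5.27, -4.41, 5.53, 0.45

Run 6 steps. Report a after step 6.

step 1: x_pred=4.5720  r=-4.1420  x^+=2.1448  v^+=1.2273  a^+=-1.2562
step 2: x_pred=2.7147  r=-0.6647  x^+=2.3252  v^+=0.1764  a^+=-1.5669
step 3: x_pred=2.0067  r=3.2633  x^+=3.9190  v^+=-0.5421  a^+=-0.0415
step 4: x_pred=3.4950  r=-7.9050  x^+=-1.1373  v^+=-1.7178  a^+=-3.7367
step 5: x_pred=-3.5220  r=9.0520  x^+=1.7825  v^+=-3.2476  a^+=0.4947
step 6: x_pred=-0.5428  r=0.9928  x^+=0.0390  v^+=-2.7279  a^+=0.9588

a_post = 0.9588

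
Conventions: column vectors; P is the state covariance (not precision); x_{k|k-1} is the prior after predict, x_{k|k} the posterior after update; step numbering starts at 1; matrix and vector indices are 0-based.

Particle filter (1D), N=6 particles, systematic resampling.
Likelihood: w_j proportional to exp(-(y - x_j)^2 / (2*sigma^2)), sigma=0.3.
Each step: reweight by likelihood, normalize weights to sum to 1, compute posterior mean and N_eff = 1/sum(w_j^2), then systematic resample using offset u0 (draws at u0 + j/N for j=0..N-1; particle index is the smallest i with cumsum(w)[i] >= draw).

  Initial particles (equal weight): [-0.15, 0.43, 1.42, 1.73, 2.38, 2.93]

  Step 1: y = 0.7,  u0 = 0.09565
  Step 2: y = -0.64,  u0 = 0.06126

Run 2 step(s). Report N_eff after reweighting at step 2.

step 1: w=[0.0243, 0.8966, 0.0755, 0.0037, 0.0000, 0.0000]  mean=0.4954  Neff=1.2344  idx=[1, 1, 1, 1, 1, 2]
step 2: w=[0.2000, 0.2000, 0.2000, 0.2000, 0.2000, 0.0000]  mean=0.4300  Neff=5.0000  idx=[0, 1, 1, 2, 3, 4]

N_eff = 5.0000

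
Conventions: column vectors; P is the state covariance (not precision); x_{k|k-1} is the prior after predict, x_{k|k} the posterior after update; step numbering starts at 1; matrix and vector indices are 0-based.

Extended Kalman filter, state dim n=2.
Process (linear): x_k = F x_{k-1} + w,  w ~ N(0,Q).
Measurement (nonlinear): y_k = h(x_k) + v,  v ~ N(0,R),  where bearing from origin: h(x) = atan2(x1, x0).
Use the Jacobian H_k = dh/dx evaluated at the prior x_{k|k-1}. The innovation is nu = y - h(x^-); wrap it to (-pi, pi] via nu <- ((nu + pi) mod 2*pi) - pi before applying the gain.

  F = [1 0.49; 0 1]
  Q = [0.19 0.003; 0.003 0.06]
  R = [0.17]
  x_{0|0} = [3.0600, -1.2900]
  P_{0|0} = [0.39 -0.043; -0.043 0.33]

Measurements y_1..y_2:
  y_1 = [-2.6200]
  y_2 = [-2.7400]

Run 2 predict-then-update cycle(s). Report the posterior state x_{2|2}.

step 1: x^-=[2.4279, -1.2900]  P^-=[0.6171 0.1217; 0.1217 0.3900]  H_jac=[0.1707 0.3212]  S=[0.2416]  K=[0.5978; 0.6046]  nu=[-2.1316]  x^+=[1.1536, -2.5787]  P^+=[0.5308 0.0344; 0.0344 0.3017]
step 2: x^-=[-0.1100, -2.5787]  P^-=[0.8269 0.1852; 0.1852 0.3617]  H_jac=[0.3871 -0.0165]  S=[0.2916]  K=[1.0871; 0.2254]  nu=[-1.1266]  x^+=[-1.3347, -2.8326]  P^+=[0.4823 0.1138; 0.1138 0.3469]

x_post = [-1.3347, -2.8326]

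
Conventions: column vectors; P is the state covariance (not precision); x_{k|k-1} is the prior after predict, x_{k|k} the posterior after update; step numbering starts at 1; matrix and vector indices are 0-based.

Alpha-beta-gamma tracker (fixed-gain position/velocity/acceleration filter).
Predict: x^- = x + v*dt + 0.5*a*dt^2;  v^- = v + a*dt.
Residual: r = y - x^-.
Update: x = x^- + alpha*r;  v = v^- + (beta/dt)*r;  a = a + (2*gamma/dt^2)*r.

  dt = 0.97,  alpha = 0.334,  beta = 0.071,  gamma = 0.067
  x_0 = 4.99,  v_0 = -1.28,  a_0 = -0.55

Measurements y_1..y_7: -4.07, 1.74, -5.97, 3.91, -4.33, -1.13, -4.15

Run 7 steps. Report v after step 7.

v_post = 1.7783

step 1: x_pred=3.4897  r=-7.5597  x^+=0.9647  v^+=-2.3668  a^+=-1.6266
step 2: x_pred=-2.0963  r=3.8363  x^+=-0.8150  v^+=-3.6639  a^+=-1.0803
step 3: x_pred=-4.8772  r=-1.0928  x^+=-5.2422  v^+=-4.7917  a^+=-1.2359
step 4: x_pred=-10.4715  r=14.3815  x^+=-5.6681  v^+=-4.9379  a^+=0.8123
step 5: x_pred=-10.0757  r=5.7457  x^+=-8.1566  v^+=-3.7294  a^+=1.6306
step 6: x_pred=-11.0070  r=9.8770  x^+=-7.7081  v^+=-1.4248  a^+=3.0372
step 7: x_pred=-7.6613  r=3.5113  x^+=-6.4885  v^+=1.7783  a^+=3.5373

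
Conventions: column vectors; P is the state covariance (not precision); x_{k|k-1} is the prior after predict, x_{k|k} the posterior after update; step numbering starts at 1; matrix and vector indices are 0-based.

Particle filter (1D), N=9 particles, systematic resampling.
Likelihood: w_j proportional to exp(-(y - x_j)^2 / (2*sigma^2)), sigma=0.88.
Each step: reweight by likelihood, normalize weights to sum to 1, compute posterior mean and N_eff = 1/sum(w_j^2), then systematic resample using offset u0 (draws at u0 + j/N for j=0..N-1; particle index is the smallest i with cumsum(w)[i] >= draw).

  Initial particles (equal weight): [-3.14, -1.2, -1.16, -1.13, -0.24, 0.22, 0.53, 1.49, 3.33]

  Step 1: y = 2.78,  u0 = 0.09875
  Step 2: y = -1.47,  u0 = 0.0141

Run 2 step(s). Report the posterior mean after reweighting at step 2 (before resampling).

post_mean = 1.4904

step 1: w=[0.0000, 0.0000, 0.0000, 0.0000, 0.0023, 0.0119, 0.0312, 0.2800, 0.6745]  mean=2.6818  Neff=1.8710  idx=[7, 7, 7, 8, 8, 8, 8, 8, 8]
step 2: w=[0.3333, 0.3333, 0.3333, 0.0000, 0.0000, 0.0000, 0.0000, 0.0000, 0.0000]  mean=1.4904  Neff=3.0012  idx=[0, 0, 0, 1, 1, 1, 2, 2, 2]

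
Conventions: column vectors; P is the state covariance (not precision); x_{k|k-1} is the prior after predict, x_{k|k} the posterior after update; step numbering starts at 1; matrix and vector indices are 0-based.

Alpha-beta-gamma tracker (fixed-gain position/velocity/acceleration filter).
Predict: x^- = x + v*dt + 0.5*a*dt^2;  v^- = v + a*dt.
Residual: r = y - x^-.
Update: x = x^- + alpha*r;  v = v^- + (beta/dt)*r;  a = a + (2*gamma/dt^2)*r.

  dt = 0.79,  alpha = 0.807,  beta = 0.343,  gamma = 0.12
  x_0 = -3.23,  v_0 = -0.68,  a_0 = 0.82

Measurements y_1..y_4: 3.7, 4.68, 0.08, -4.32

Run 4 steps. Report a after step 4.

a_post = -4.1650

step 1: x_pred=-3.5113  r=7.2113  x^+=2.3082  v^+=3.0988  a^+=3.5931
step 2: x_pred=5.8775  r=-1.1975  x^+=4.9111  v^+=5.4174  a^+=3.1326
step 3: x_pred=10.1684  r=-10.0884  x^+=2.0271  v^+=3.5121  a^+=-0.7469
step 4: x_pred=4.5685  r=-8.8885  x^+=-2.6045  v^+=-0.9372  a^+=-4.1650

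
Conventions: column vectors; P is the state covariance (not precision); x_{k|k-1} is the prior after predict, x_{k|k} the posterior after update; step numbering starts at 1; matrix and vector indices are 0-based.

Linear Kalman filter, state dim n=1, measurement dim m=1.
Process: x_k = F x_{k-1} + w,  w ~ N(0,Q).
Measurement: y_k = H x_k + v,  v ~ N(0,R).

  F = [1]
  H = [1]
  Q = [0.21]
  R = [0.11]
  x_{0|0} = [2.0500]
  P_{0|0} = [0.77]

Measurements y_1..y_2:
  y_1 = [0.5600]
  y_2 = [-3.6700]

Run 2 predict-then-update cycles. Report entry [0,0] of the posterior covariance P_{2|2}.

step 1: x^-=[2.0500]  P^-=[0.9800]  S=[1.0900]  K=[0.8991]  nu=[-1.4900]  x^+=[0.7104]  P^+=[0.0989]
step 2: x^-=[0.7104]  P^-=[0.3089]  S=[0.4189]  K=[0.7374]  nu=[-4.3804]  x^+=[-2.5197]  P^+=[0.0811]

P_post[0,0] = 0.0811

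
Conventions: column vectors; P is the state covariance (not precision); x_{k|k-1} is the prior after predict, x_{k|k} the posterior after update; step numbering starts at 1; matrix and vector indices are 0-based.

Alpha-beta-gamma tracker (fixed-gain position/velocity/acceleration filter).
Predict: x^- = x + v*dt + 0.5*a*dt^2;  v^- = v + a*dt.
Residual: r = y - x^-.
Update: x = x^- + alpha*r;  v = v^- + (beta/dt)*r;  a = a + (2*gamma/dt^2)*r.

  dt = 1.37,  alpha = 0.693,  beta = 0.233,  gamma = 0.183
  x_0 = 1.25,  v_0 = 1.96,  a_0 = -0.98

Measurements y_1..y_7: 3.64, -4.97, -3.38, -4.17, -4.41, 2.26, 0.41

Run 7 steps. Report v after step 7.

step 1: x_pred=3.0155  r=0.6245  x^+=3.4483  v^+=0.7236  a^+=-0.8582
step 2: x_pred=3.6342  r=-8.6042  x^+=-2.3285  v^+=-1.9155  a^+=-2.5361
step 3: x_pred=-7.3327  r=3.9527  x^+=-4.5935  v^+=-4.7177  a^+=-1.7653
step 4: x_pred=-12.7133  r=8.5433  x^+=-6.7928  v^+=-5.6831  a^+=-0.0993
step 5: x_pred=-14.6719  r=10.2619  x^+=-7.5604  v^+=-4.0739  a^+=1.9018
step 6: x_pred=-11.3569  r=13.6169  x^+=-1.9204  v^+=0.8474  a^+=4.5571
step 7: x_pred=3.5172  r=-3.1072  x^+=1.3639  v^+=6.5622  a^+=3.9512

v_post = 6.5622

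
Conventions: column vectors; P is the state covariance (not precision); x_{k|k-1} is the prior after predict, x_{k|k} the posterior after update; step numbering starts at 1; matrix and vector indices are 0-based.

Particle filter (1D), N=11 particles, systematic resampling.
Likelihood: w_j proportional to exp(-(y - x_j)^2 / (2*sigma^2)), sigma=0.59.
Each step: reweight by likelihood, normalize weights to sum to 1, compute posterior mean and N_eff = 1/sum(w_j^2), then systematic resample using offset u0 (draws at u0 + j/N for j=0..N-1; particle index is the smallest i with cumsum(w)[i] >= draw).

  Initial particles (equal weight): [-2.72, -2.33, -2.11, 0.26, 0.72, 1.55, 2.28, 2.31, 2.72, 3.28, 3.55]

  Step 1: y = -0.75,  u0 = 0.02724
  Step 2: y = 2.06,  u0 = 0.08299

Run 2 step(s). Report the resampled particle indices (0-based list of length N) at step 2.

resampled_idx = [4, 5, 6, 8, 9, 10, 10, 10, 10, 10, 10]

step 1: w=[0.0100, 0.0733, 0.1856, 0.6110, 0.1187, 0.0013, 0.0000, 0.0000, 0.0000, 0.0000, 0.0000]  mean=-0.3433  Neff=2.3399  idx=[1, 2, 2, 3, 3, 3, 3, 3, 3, 3, 4]
step 2: w=[0.0000, 0.0000, 0.0000, 0.0668, 0.0668, 0.0668, 0.0668, 0.0668, 0.0668, 0.0668, 0.5322]  mean=0.5048  Neff=3.1801  idx=[4, 5, 6, 8, 9, 10, 10, 10, 10, 10, 10]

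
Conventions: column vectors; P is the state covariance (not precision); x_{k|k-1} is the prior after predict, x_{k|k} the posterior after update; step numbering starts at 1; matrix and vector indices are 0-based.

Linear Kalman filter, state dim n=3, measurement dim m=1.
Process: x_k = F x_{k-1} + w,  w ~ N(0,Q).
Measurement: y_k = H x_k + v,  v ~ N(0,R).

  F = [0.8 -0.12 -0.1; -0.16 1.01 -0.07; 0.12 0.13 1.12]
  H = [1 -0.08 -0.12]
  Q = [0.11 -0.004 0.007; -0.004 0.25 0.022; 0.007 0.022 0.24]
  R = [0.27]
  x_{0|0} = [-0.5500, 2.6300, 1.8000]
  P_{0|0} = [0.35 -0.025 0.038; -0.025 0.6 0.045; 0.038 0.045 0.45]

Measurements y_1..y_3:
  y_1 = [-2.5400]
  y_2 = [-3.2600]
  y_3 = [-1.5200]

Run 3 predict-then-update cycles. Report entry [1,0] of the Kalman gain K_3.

step 1: x^-=[-0.9356, 2.6183, 2.2919]  P^-=[0.3469 -0.1447 0.0056; -0.1447 0.8758 0.0996; 0.0056 0.0996 0.8422]  S=[0.6584]  K=[0.5435; -0.3444; -0.1572]  nu=[-1.1199]  x^+=[-1.5443, 3.0040, 2.4679]  P^+=[0.1524 -0.0215 0.0618; -0.0215 0.7977 0.0640; 0.0618 0.0640 0.8259]
step 2: x^-=[-1.8427, 3.1084, 2.9693]  P^-=[0.2231 -0.1406 -0.0400; -0.1406 1.0710 0.1171; -0.0400 0.1171 1.3263]  S=[0.5534]  K=[0.4321; -0.4343; -0.3769]  nu=[-0.8123]  x^+=[-2.1937, 3.4611, 3.2754]  P^+=[0.1197 -0.0367 0.0501; -0.0367 0.9666 0.0265; 0.0501 0.0265 1.2477]
step 3: x^-=[-2.4979, 3.6175, 3.8552]  P^-=[0.2127 -0.1626 -0.0993; -0.1626 1.2544 0.0655; -0.0993 0.0655 1.8432]  S=[0.5684]  K=[0.4181; -0.4765; -0.5730]  nu=[1.7299]  x^+=[-1.7746, 2.7932, 2.8639]  P^+=[0.1134 -0.0494 0.0369; -0.0494 1.1254 -0.0897; 0.0369 -0.0897 1.6566]

K[1,0] = -0.4765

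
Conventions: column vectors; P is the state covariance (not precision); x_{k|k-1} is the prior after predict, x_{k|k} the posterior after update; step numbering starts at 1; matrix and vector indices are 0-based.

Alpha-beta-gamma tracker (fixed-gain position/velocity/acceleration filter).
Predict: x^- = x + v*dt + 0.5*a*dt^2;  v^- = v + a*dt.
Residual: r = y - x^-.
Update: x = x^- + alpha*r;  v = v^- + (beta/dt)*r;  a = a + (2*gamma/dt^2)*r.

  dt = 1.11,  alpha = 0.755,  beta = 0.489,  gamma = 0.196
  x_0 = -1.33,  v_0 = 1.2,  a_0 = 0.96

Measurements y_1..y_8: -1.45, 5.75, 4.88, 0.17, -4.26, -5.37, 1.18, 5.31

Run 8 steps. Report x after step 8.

step 1: x_pred=0.5934  r=-2.0434  x^+=-0.9494  v^+=1.3654  a^+=0.3099
step 2: x_pred=0.7571  r=4.9929  x^+=4.5267  v^+=3.9089  a^+=1.8984
step 3: x_pred=10.0352  r=-5.1552  x^+=6.1430  v^+=3.7451  a^+=0.2582
step 4: x_pred=10.4591  r=-10.2891  x^+=2.6908  v^+=-0.5010  a^+=-3.0153
step 5: x_pred=0.2771  r=-4.5371  x^+=-3.1484  v^+=-5.8468  a^+=-4.4588
step 6: x_pred=-12.3852  r=7.0152  x^+=-7.0887  v^+=-7.7056  a^+=-2.2269
step 7: x_pred=-17.0138  r=18.1938  x^+=-3.2775  v^+=-2.1623  a^+=3.5616
step 8: x_pred=-3.4835  r=8.7935  x^+=3.1556  v^+=5.6650  a^+=6.3593

x_post = 3.1556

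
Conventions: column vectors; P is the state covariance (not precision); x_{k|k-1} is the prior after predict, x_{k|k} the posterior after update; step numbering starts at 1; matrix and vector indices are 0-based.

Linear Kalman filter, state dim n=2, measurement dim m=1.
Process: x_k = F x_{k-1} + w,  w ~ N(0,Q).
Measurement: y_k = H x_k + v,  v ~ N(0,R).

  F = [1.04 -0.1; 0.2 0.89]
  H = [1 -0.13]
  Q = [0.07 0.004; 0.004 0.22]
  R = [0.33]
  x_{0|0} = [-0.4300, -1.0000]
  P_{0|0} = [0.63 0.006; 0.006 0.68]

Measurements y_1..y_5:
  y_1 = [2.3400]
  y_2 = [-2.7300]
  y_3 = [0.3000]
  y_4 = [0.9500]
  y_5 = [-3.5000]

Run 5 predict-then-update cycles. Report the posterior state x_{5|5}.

step 1: x^-=[-0.3472, -0.9760]  P^-=[0.7570 0.0800; 0.0800 0.7860]  S=[1.0795]  K=[0.6916; -0.0206]  nu=[2.5603]  x^+=[1.4236, -1.0287]  P^+=[0.2406 0.0953; 0.0953 0.7855]
step 2: x^-=[1.5834, -0.6308]  P^-=[0.3183 0.0705; 0.0705 0.8858]  S=[0.6449]  K=[0.4793; -0.0693]  nu=[-4.3954]  x^+=[-0.5234, -0.3263]  P^+=[0.1701 0.0919; 0.0919 0.8827]
step 3: x^-=[-0.5117, -0.3951]  P^-=[0.2437 0.0440; 0.0440 0.9587]  S=[0.5785]  K=[0.4114; -0.1393]  nu=[0.7603]  x^+=[-0.1989, -0.5010]  P^+=[0.1458 0.0772; 0.0772 0.9474]
step 4: x^-=[-0.1567, -0.4857]  P^-=[0.2211 0.0199; 0.0199 1.0038]  S=[0.5629]  K=[0.3882; -0.1964]  nu=[1.0436]  x^+=[0.2484, -0.6907]  P^+=[0.1363 0.0628; 0.0628 0.9821]
step 5: x^-=[0.3274, -0.5650]  P^-=[0.2142 0.0019; 0.0019 1.0257]  S=[0.5610]  K=[0.3813; -0.2344]  nu=[-3.9009]  x^+=[-1.1600, 0.3493]  P^+=[0.1326 0.0520; 0.0520 0.9949]

x_post = [-1.1600, 0.3493]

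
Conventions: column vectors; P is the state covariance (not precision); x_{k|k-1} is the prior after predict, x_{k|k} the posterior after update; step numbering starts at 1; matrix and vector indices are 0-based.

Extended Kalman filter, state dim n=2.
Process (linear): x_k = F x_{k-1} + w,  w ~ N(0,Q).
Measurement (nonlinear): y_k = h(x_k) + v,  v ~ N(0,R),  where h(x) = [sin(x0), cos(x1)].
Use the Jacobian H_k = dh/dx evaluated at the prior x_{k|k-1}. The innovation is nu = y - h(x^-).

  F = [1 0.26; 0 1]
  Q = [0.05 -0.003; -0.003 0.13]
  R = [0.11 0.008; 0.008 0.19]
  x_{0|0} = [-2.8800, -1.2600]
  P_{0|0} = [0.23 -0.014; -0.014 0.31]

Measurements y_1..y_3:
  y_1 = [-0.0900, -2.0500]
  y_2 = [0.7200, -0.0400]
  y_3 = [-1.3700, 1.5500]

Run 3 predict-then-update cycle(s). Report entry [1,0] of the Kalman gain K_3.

K[1,0] = -0.1085

step 1: x^-=[-3.2076, -1.2600]  P^-=[0.2937 0.0636; 0.0636 0.4400]  H_jac=[-0.9978 0.0000; 0.0000 0.9521]  S=[0.4024 -0.0524; -0.0524 0.5888]  K=[-0.7232 0.0384; -0.0658 0.7056]  nu=[-0.1560, -2.3558]  x^+=[-3.1854, -2.9119]  P^+=[0.0794 0.0016; 0.0016 0.1403]
step 2: x^-=[-3.9425, -2.9119]  P^-=[0.1397 0.0351; 0.0351 0.2703]  H_jac=[-0.6961 0.0000; 0.0000 0.2277]  S=[0.1777 0.0024; 0.0024 0.2040]  K=[-0.5480 0.0457; -0.1415 0.3033]  nu=[0.0020, 0.9337]  x^+=[-3.9009, -2.6290]  P^+=[0.0861 0.0189; 0.0189 0.2481]
step 3: x^-=[-4.5845, -2.6290]  P^-=[0.1627 0.0804; 0.0804 0.3781]  H_jac=[-0.1276 0.0000; 0.0000 0.4904]  S=[0.1126 0.0030; 0.0030 0.2809]  K=[-0.1880 0.1423; -0.1085 0.6612]  nu=[-2.3618, 2.4215]  x^+=[-3.7959, -0.7717]  P^+=[0.1531 0.0521; 0.0521 0.2544]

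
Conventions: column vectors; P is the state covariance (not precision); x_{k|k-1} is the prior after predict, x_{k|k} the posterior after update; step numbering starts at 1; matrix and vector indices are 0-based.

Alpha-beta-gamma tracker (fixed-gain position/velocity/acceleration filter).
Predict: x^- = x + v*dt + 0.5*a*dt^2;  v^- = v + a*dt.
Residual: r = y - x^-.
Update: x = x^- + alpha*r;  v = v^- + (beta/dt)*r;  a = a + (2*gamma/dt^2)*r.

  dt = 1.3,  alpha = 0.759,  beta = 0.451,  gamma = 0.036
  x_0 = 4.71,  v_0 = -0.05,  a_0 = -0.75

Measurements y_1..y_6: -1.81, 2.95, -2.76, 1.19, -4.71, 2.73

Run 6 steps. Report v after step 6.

v_post = 0.6452

step 1: x_pred=4.0112  r=-5.8212  x^+=-0.4071  v^+=-3.0445  a^+=-0.9980
step 2: x_pred=-5.2083  r=8.1583  x^+=0.9839  v^+=-1.5116  a^+=-0.6504
step 3: x_pred=-1.5309  r=-1.2291  x^+=-2.4638  v^+=-2.7836  a^+=-0.7028
step 4: x_pred=-6.6763  r=7.8663  x^+=-0.7058  v^+=-0.9682  a^+=-0.3677
step 5: x_pred=-2.2752  r=-2.4348  x^+=-4.1232  v^+=-2.2909  a^+=-0.4714
step 6: x_pred=-7.4997  r=10.2297  x^+=0.2646  v^+=0.6452  a^+=-0.0356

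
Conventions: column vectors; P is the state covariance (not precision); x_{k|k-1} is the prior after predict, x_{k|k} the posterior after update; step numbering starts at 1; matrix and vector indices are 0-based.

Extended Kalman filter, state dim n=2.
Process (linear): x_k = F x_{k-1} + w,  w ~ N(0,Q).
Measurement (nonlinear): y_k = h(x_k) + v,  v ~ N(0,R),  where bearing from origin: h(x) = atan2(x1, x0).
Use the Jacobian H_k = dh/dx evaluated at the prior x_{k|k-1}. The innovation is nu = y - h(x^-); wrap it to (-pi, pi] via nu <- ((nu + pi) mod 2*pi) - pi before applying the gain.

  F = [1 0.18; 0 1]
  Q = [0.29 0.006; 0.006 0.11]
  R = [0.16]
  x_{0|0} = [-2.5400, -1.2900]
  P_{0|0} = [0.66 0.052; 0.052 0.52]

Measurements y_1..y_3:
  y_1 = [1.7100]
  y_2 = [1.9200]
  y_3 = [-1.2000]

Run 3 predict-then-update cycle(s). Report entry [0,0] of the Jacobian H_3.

step 1: x^-=[-2.7722, -1.2900]  P^-=[0.9856 0.1516; 0.1516 0.6300]  H_jac=[0.1380 -0.2965]  S=[0.2217]  K=[0.4105; -0.7481]  nu=[-1.8671]  x^+=[-3.5387, 0.1068]  P^+=[0.9482 0.2197; 0.2197 0.5059]
step 2: x^-=[-3.5195, 0.1068]  P^-=[1.3337 0.3168; 0.3168 0.6159]  H_jac=[-0.0086 -0.2839]  S=[0.2113]  K=[-0.4800; -0.8404]  nu=[-1.1913]  x^+=[-2.9477, 1.1079]  P^+=[1.2850 0.2315; 0.2315 0.4667]
step 3: x^-=[-2.7483, 1.1079]  P^-=[1.6735 0.3215; 0.3215 0.5767]  H_jac=[-0.1262 -0.3130]  S=[0.2685]  K=[-1.1611; -0.8232]  nu=[2.3248]  x^+=[-5.4477, -0.8059]  P^+=[1.3115 0.0649; 0.0649 0.3947]

H_jac[0,0] = -0.1262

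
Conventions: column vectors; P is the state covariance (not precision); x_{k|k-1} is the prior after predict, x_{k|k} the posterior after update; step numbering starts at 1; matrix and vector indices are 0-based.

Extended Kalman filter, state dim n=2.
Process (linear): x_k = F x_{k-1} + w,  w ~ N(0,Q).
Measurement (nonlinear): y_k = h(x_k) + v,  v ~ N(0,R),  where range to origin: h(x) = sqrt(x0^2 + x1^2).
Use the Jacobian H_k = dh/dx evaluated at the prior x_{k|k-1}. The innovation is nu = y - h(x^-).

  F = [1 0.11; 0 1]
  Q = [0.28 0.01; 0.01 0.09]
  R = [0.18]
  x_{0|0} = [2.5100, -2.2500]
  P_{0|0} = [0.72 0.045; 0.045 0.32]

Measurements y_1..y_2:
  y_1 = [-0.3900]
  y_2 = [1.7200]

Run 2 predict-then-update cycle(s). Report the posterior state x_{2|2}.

step 1: x^-=[2.2625, -2.2500]  P^-=[1.0138 0.0902; 0.0902 0.4100]  H_jac=[0.7091 -0.7051]  S=[0.8034]  K=[0.8156; -0.2803]  nu=[-3.5808]  x^+=[-0.6580, -1.2464]  P^+=[0.4794 0.2738; 0.2738 0.3469]
step 2: x^-=[-0.7951, -1.2464]  P^-=[0.8238 0.3220; 0.3220 0.4369]  H_jac=[-0.5378 -0.8431]  S=[1.0208]  K=[-0.7000; -0.5305]  nu=[0.2415]  x^+=[-0.9642, -1.3746]  P^+=[0.3237 -0.0570; -0.0570 0.1496]

x_post = [-0.9642, -1.3746]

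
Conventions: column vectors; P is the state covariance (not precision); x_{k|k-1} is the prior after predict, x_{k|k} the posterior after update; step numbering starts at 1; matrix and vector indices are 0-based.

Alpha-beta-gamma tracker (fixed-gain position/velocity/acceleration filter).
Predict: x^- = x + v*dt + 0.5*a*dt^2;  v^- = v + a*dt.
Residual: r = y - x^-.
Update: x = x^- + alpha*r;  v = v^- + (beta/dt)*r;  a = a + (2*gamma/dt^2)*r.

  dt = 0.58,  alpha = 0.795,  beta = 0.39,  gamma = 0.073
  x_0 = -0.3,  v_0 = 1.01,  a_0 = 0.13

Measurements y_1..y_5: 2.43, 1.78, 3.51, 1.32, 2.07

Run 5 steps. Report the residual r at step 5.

step 1: x_pred=0.3077  r=2.1223  x^+=1.9949  v^+=2.5125  a^+=1.0511
step 2: x_pred=3.6290  r=-1.8490  x^+=2.1590  v^+=1.8789  a^+=0.2486
step 3: x_pred=3.2906  r=0.2194  x^+=3.4650  v^+=2.1706  a^+=0.3439
step 4: x_pred=4.7818  r=-3.4618  x^+=2.0297  v^+=0.0423  a^+=-1.1586
step 5: x_pred=1.8593  r=0.2107  x^+=2.0268  v^+=-0.4880  a^+=-1.0671

resid = 0.2107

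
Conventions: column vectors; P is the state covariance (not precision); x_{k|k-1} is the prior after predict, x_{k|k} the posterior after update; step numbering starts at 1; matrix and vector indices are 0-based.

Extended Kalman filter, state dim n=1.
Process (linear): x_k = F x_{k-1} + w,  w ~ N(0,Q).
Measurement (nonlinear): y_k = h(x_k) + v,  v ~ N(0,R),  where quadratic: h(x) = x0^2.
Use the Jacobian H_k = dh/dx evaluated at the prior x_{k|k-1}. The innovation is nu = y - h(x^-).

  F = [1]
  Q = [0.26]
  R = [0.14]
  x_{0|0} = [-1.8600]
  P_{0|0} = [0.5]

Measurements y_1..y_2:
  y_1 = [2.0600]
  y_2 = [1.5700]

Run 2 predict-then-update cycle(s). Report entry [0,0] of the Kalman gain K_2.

step 1: x^-=[-1.8600]  P^-=[0.7600]  H_jac=[-3.7200]  S=[10.6572]  K=[-0.2653]  nu=[-1.3996]  x^+=[-1.4887]  P^+=[0.0100]
step 2: x^-=[-1.4887]  P^-=[0.2700]  H_jac=[-2.9774]  S=[2.5334]  K=[-0.3173]  nu=[-0.6462]  x^+=[-1.2837]  P^+=[0.0149]

K[0,0] = -0.3173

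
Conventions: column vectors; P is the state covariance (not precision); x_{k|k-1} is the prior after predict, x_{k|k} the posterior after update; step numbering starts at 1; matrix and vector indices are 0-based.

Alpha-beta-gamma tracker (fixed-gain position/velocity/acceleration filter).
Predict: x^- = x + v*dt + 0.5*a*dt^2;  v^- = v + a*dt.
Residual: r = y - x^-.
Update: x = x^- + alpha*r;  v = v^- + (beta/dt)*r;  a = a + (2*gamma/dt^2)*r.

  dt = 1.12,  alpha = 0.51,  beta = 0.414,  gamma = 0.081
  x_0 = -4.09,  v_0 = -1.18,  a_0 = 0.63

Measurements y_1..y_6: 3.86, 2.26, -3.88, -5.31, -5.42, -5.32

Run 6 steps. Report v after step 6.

step 1: x_pred=-5.0165  r=8.8765  x^+=-0.4895  v^+=2.8067  a^+=1.7764
step 2: x_pred=3.7682  r=-1.5082  x^+=2.9990  v^+=4.2387  a^+=1.5816
step 3: x_pred=8.7384  r=-12.6184  x^+=2.3030  v^+=1.3458  a^+=-0.0480
step 4: x_pred=3.7802  r=-9.0902  x^+=-0.8558  v^+=-2.0681  a^+=-1.2220
step 5: x_pred=-3.9385  r=-1.4815  x^+=-4.6941  v^+=-3.9843  a^+=-1.4133
step 6: x_pred=-10.0430  r=4.7230  x^+=-7.6343  v^+=-3.8214  a^+=-0.8034

v_post = -3.8214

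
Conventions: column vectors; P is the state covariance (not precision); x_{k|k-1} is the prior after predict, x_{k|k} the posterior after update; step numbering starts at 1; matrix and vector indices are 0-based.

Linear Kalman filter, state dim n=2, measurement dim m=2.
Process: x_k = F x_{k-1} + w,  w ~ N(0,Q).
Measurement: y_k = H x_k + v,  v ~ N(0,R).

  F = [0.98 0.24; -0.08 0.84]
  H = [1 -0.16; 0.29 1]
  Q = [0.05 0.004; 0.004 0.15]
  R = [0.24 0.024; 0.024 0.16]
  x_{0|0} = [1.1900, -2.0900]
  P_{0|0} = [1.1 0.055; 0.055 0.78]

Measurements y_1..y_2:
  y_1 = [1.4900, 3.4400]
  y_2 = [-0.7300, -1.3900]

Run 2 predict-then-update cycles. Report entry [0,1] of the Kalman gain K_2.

step 1: x^-=[0.6646, -1.8508]  P^-=[1.1772 0.1192; 0.1192 0.7000]  S=[1.3970 0.3671; 0.3671 1.0282]  K=[0.7850 0.1678; -0.2015 0.7864]  nu=[0.5293, 5.0981]  x^+=[1.9353, 2.0517]  P^+=[0.1909 -0.0097; -0.0097 0.1238]
step 2: x^-=[2.3890, 1.5686]  P^-=[0.2359 0.0062; 0.0062 0.2399]  S=[0.4800 0.0600; 0.0600 0.4233]  K=[0.4757 0.1089; -0.1408 0.5908]  nu=[-2.8680, -3.6514]  x^+=[0.6269, -0.1850]  P^+=[0.1160 -0.0048; -0.0048 0.0925]

K[0,1] = 0.1089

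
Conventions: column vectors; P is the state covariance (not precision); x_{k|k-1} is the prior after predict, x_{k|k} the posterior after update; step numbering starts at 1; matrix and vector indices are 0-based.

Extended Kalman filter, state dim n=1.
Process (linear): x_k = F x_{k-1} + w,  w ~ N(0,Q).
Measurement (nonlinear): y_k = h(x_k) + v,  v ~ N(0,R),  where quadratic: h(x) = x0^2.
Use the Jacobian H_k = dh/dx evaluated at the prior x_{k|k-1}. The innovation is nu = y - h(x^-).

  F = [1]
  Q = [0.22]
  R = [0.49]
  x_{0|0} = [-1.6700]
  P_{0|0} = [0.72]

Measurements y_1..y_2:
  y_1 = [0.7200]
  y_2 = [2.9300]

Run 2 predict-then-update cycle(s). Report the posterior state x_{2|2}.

step 1: x^-=[-1.6700]  P^-=[0.9400]  H_jac=[-3.3400]  S=[10.9763]  K=[-0.2860]  nu=[-2.0689]  x^+=[-1.0782]  P^+=[0.0420]
step 2: x^-=[-1.0782]  P^-=[0.2620]  H_jac=[-2.1564]  S=[1.7082]  K=[-0.3307]  nu=[1.7674]  x^+=[-1.6627]  P^+=[0.0751]

x_post = [-1.6627]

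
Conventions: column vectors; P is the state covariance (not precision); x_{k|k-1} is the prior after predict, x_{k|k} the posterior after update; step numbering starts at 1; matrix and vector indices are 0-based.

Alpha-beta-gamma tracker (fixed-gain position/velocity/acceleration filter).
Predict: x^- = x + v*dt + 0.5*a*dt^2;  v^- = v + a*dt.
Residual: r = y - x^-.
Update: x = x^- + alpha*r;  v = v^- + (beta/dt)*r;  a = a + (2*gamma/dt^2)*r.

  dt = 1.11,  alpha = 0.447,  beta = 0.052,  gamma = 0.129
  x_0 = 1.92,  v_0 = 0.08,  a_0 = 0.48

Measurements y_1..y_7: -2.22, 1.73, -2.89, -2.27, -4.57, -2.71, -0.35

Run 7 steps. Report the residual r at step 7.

resid = 9.3920

step 1: x_pred=2.3045  r=-4.5245  x^+=0.2821  v^+=0.4008  a^+=-0.4674
step 2: x_pred=0.4390  r=1.2910  x^+=1.0161  v^+=-0.0575  a^+=-0.1971
step 3: x_pred=0.8308  r=-3.7208  x^+=-0.8324  v^+=-0.4506  a^+=-0.9762
step 4: x_pred=-1.9340  r=-0.3360  x^+=-2.0842  v^+=-1.5500  a^+=-1.0466
step 5: x_pred=-4.4494  r=-0.1206  x^+=-4.5033  v^+=-2.7173  a^+=-1.0719
step 6: x_pred=-8.1799  r=5.4699  x^+=-5.7348  v^+=-3.6508  a^+=0.0735
step 7: x_pred=-9.7420  r=9.3920  x^+=-5.5438  v^+=-3.1292  a^+=2.0402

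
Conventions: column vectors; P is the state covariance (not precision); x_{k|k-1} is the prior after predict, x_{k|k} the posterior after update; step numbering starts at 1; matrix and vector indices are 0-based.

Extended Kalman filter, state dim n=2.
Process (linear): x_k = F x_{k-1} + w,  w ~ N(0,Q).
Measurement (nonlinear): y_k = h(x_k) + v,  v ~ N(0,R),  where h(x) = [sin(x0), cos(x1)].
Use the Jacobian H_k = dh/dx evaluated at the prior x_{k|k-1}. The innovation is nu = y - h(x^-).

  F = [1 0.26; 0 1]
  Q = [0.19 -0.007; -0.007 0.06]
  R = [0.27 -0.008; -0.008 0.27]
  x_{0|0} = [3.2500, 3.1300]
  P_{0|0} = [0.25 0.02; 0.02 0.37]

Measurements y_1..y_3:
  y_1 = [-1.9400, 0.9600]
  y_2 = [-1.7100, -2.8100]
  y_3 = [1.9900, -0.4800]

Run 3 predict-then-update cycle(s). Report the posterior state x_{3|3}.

x_post = [7.2154, 2.8973]

step 1: x^-=[4.0638, 3.1300]  P^-=[0.4754 0.1092; 0.1092 0.4300]  H_jac=[-0.6041 0.0000; 0.0000 -0.0116]  S=[0.4435 -0.0072; -0.0072 0.2701]  K=[-0.6479 -0.0220; -0.1491 -0.0225]  nu=[-1.1431, 1.9599]  x^+=[4.7612, 3.2564]  P^+=[0.2893 0.0664; 0.0664 0.4201]
step 2: x^-=[5.6079, 3.2564]  P^-=[0.5422 0.1686; 0.1686 0.4801]  H_jac=[0.7805 0.0000; 0.0000 0.1146]  S=[0.6003 0.0071; 0.0071 0.2763]  K=[0.7044 0.0519; 0.2169 0.1935]  nu=[-1.0849, -1.8166]  x^+=[4.7495, 2.6696]  P^+=[0.2431 0.0730; 0.0730 0.4409]
step 3: x^-=[5.4436, 2.6696]  P^-=[0.5009 0.1807; 0.1807 0.5009]  H_jac=[0.6678 0.0000; 0.0000 -0.4547]  S=[0.4934 -0.0629; -0.0629 0.3735]  K=[0.6642 -0.1081; 0.1705 -0.5810]  nu=[2.7344, 0.4107]  x^+=[7.2154, 2.8973]  P^+=[0.2698 0.0759; 0.0759 0.3480]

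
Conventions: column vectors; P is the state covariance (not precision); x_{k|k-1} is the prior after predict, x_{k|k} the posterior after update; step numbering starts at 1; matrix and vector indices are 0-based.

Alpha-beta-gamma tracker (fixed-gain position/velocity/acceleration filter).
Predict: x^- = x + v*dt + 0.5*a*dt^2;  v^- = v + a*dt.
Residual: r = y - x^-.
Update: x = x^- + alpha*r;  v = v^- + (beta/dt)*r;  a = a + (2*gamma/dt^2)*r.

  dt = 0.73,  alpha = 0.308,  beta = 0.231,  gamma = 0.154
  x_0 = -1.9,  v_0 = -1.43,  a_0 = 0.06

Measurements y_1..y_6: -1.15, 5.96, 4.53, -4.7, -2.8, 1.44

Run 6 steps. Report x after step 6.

step 1: x_pred=-2.9279  r=1.7779  x^+=-2.3803  v^+=-0.8236  a^+=1.0876
step 2: x_pred=-2.6918  r=8.6518  x^+=-0.0270  v^+=2.7081  a^+=6.0880
step 3: x_pred=3.5720  r=0.9580  x^+=3.8671  v^+=7.4555  a^+=6.6417
step 4: x_pred=11.0793  r=-15.7793  x^+=6.2193  v^+=7.3108  a^+=-2.4782
step 5: x_pred=10.8958  r=-13.6958  x^+=6.6775  v^+=1.1678  a^+=-10.3940
step 6: x_pred=4.7605  r=-3.3205  x^+=3.7378  v^+=-7.4706  a^+=-12.3131

x_post = 3.7378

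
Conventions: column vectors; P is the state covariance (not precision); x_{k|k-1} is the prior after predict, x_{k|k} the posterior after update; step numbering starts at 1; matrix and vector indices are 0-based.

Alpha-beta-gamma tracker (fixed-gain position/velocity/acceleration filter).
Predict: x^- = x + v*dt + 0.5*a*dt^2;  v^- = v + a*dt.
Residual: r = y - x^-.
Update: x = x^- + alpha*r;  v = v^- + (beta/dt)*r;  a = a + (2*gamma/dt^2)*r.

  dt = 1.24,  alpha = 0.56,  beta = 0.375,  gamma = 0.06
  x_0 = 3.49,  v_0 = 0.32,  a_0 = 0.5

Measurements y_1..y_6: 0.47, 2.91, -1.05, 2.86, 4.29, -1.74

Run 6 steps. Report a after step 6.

a_post = -0.1653

step 1: x_pred=4.2712  r=-3.8012  x^+=2.1425  v^+=-0.2096  a^+=0.2033
step 2: x_pred=2.0390  r=0.8710  x^+=2.5268  v^+=0.3060  a^+=0.2713
step 3: x_pred=3.1148  r=-4.1648  x^+=0.7825  v^+=-0.6171  a^+=-0.0537
step 4: x_pred=-0.0240  r=2.8840  x^+=1.5910  v^+=0.1885  a^+=0.1714
step 5: x_pred=1.9565  r=2.3335  x^+=3.2633  v^+=1.1067  a^+=0.3535
step 6: x_pred=4.9073  r=-6.6473  x^+=1.1848  v^+=-0.4653  a^+=-0.1653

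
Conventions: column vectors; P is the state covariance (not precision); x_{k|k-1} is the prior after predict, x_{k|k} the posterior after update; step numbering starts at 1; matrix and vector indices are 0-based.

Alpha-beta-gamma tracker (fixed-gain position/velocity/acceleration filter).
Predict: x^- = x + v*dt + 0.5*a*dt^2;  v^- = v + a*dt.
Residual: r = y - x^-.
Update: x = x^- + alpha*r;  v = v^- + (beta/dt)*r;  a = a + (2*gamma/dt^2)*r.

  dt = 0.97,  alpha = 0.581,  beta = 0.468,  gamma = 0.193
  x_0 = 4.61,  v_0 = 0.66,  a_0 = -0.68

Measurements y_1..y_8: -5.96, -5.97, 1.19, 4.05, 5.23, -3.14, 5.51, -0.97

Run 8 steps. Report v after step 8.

v_post = -9.3283

step 1: x_pred=4.9303  r=-10.8903  x^+=-1.3970  v^+=-5.2539  a^+=-5.1477
step 2: x_pred=-8.9150  r=2.9450  x^+=-7.2039  v^+=-8.8263  a^+=-3.9395
step 3: x_pred=-17.6188  r=18.8088  x^+=-6.6909  v^+=-3.5729  a^+=3.7767
step 4: x_pred=-8.3798  r=12.4298  x^+=-1.1581  v^+=6.0876  a^+=8.8760
step 5: x_pred=8.9226  r=-3.6926  x^+=6.7772  v^+=12.9157  a^+=7.3611
step 6: x_pred=22.7685  r=-25.9085  x^+=7.7156  v^+=7.5558  a^+=-3.2677
step 7: x_pred=13.5075  r=-7.9975  x^+=8.8609  v^+=0.5276  a^+=-6.5487
step 8: x_pred=6.2919  r=-7.2619  x^+=2.0727  v^+=-9.3283  a^+=-9.5278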